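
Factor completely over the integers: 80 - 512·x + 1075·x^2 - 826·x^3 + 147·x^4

(3·x - 1)·(7·x - 4)·(7·x - 5)·(x - 4)

Trying the rational-root candidates, x = 1/3 is a root, giving the factor (3·x - 1) and quotient 49·x^3 - 259·x^2 + 272·x - 80.
Then x = 5/7 is a root, so (7·x - 5) divides it; the quotient is 7·x^2 - 32·x + 16.
The remaining quadratic factors as (7·x - 4)(x - 4).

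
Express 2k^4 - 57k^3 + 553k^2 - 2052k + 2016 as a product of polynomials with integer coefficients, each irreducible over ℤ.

(2k - 3)(k - 12)(k - 7)(k - 8)

Trying the rational-root candidates, k = 3/2 is a root, so (2k - 3) is a factor; dividing leaves k^3 - 27k^2 + 236k - 672.
Next, k = 8 is a root, giving the factor (k - 8) and quotient k^2 - 19k + 84.
The remaining quadratic factors as (k - 7)(k - 12).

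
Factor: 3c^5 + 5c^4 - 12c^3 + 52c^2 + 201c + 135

(3c + 5)(c + 1)(c + 3)(c^2 - 4c + 9)

By the rational root theorem, c = -5/3 is a root, so (3c + 5) divides it; the quotient is c^4 - 4c^2 + 24c + 27.
Then c = -3 is a root, so (c + 3) is a factor; dividing leaves c^3 - 3c^2 + 5c + 9.
Then c = -1 is a root, giving the factor (c + 1) and quotient c^2 - 4c + 9.
The quadratic c^2 - 4c + 9 has discriminant -20 < 0 and is irreducible over ℤ.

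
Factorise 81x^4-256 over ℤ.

(3x+4)(3x-4)(9x^2+16)

Write as (9x^2)² − (16)², then factor 9x^2-16 once more.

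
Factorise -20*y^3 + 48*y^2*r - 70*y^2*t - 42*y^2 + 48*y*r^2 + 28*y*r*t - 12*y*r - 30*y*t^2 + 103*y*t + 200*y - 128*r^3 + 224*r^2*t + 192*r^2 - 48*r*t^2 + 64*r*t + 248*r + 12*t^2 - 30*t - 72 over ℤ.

-(2*y - 4*r + 6*t + 9)*(2*y - 4*r + t - 4)*(5*y + 8*r - 2)

Group: 2*y*(-10*y^2 + 4*y*r - 5*y*t + 24*y + 32*r^2 - 8*r*t + 24*r + 2*t - 8) + (-4*r + 6*t + 9)*(-10*y^2 + 4*y*r - 5*y*t + 24*y + 32*r^2 - 8*r*t + 24*r + 2*t - 8); both groups contain (-10*y^2 + 4*y*r - 5*y*t + 24*y + 32*r^2 - 8*r*t + 24*r + 2*t - 8), so (2*y - 4*r + 6*t + 9) is a factor with cofactor -10*y^2 + 4*y*r - 5*y*t + 24*y + 32*r^2 - 8*r*t + 24*r + 2*t - 8.
The cofactor groups again: -10*y^2 + 4*y*r - 5*y*t + 24*y + 32*r^2 - 8*r*t + 24*r + 2*t - 8 = -2*y*(5*y + 8*r - 2) + (4*r - t + 4)*(5*y + 8*r - 2); both groups contain (5*y + 8*r - 2), giving -(2*y - 4*r + t - 4)*(5*y + 8*r - 2).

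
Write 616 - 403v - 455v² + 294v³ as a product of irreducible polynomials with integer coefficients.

(6v + 7)(7v - 11)(7v - 8)

By the rational root theorem, v = 11/7 is a root, giving the factor (7v - 11) and quotient 42v² + v - 56.
The remaining quadratic factors as (6v + 7)(7v - 8).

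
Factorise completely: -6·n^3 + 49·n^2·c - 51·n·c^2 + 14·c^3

Group: n·(-6·n^2 + 7·n·c - 2·c^2) - 7·c·(-6·n^2 + 7·n·c - 2·c^2); both groups contain (-6·n^2 + 7·n·c - 2·c^2), so (n - 7·c) is a factor with cofactor -6·n^2 + 7·n·c - 2·c^2.
The cofactor groups again: -6·n^2 + 7·n·c - 2·c^2 = -2·n·(3·n - 2·c) + c·(3·n - 2·c); both groups contain (3·n - 2·c), giving -(2·n - c)·(3·n - 2·c).

-(3·n - 2·c)·(n - 7·c)·(2·n - c)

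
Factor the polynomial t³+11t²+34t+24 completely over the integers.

Trying the rational-root candidates, t = −1 is a root, so (t+1) divides it; the quotient is t²+10t+24.
The remaining quadratic factors as (t+6)(t+4).

(t+1)(t+4)(t+6)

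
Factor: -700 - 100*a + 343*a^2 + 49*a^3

By the rational root theorem, a = -10/7 is a root, so (7*a + 10) divides it; the quotient is 7*a^2 + 39*a - 70.
The remaining quadratic factors as (a + 7)(7*a - 10).

(7*a + 10)*(7*a - 10)*(a + 7)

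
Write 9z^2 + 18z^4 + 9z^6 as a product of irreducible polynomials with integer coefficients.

Pull out the common factor 9z^2, leaving z^4 + 2z^2 + 1.
Recognize a perfect-square trinomial with the parts z^2 and 1.

9z^2(z^2 + 1)^2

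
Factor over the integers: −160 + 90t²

Pull out the common factor 10; 9t² − 16 is a difference of squares.

10(3t + 4)(3t − 4)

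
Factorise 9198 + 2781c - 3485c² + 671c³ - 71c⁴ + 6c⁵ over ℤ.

Testing divisors of the constant over divisors of the leading coefficient, c = -7/6 is a root, so (6c + 7) divides it; the quotient is c⁴ - 13c³ + 127c² - 729c + 1314.
Continuing, c = 6 is a root, so (c - 6) is a factor; dividing leaves c³ - 7c² + 85c - 219.
Next, c = 3 is a root, giving the factor (c - 3) and quotient c² - 4c + 73.
The quadratic c² - 4c + 73 has discriminant -276 < 0 and is irreducible over ℤ.

(6c + 7)(c - 3)(c - 6)(c² - 4c + 73)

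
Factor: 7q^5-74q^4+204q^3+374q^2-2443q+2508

Among the possible rational roots, q = -3 is a root, so (q+3) divides it; the quotient is 7q^4-95q^3+489q^2-1093q+836.
Next, q = 4 is a root, so (q-4) is a factor; dividing leaves 7q^3-67q^2+221q-209.
Then q = 11/7 is a root, so (7q-11) divides it; the quotient is q^2-8q+19.
The quadratic q^2-8q+19 has discriminant -12 < 0 and is irreducible over ℤ.

(7q-11)(q+3)(q-4)(q^2-8q+19)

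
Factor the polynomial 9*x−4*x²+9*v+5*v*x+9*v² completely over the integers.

Group: 9*v*(v+x) + (−4*x+9)*(v+x); both groups contain (v+x).

(9*v−4*x+9)*(v+x)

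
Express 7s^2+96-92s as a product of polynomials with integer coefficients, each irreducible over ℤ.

(7s-8)(s-12)

Need a pair with product 7·96 = 672 and sum -92: that's -8 and -84.
Split the middle term: 7s^2-8s - 84s+96 = s(7s-8) - 12(7s-8).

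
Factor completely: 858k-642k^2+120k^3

6k(4k-11)(5k-13)

Pull out the common factor 6k, then factor the remaining trinomial.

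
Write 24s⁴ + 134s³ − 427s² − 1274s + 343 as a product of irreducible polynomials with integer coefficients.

(2s − 7)(3s + 7)(4s − 1)(s + 7)

Testing divisors of the constant over divisors of the leading coefficient, s = 1/4 is a root, so (4s − 1) divides it; the quotient is 6s³ + 35s² − 98s − 343.
Next, s = 7/2 is a root, giving the factor (2s − 7) and quotient 3s² + 28s + 49.
The remaining quadratic factors as (3s + 7)(s + 7).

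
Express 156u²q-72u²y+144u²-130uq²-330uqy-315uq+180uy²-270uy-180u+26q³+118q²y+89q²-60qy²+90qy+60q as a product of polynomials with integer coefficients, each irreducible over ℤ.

(4u-2q-10y-5)(3u-q)(13q-6y+12)

Group: 3u(52uq-24uy+48u-26q²-118qy-89q+60y²-90y-60) - q(52uq-24uy+48u-26q²-118qy-89q+60y²-90y-60); both groups contain (52uq-24uy+48u-26q²-118qy-89q+60y²-90y-60), so (3u-q) is a factor with cofactor 52uq-24uy+48u-26q²-118qy-89q+60y²-90y-60.
The cofactor groups again: 52uq-24uy+48u-26q²-118qy-89q+60y²-90y-60 = 4u(13q-6y+12) + (-2q-10y-5)(13q-6y+12); both groups contain (13q-6y+12), giving (4u-2q-10y-5)(13q-6y+12).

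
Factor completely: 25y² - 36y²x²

Pull out the common factor y², leaving -36x² + 25.
Recognize a difference of squares with the parts 5 and 6x.

-y²(6x + 5)(6x - 5)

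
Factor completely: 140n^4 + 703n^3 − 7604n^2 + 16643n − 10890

Testing divisors of the constant over divisors of the leading coefficient, n = −11 is a root, giving the factor (n + 11) and quotient 140n^3 − 837n^2 + 1603n − 990.
Then n = 10/7 is a root, giving the factor (7n − 10) and quotient 20n^2 − 91n + 99.
The remaining quadratic factors as (4n − 11)(5n − 9).

(4n − 11)(5n − 9)(7n − 10)(n + 11)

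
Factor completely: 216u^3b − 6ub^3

6bu(6u − b)(6u + b)

Every term has a factor of 6ub. Then 36u^2 − b^2 = (6u)² − (b)².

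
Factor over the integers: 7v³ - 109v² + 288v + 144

Testing divisors of the constant over divisors of the leading coefficient, v = -3/7 is a root, so (7v + 3) divides it; the quotient is v² - 16v + 48.
The remaining quadratic factors as (v - 4)(v - 12).

(7v + 3)(v - 12)(v - 4)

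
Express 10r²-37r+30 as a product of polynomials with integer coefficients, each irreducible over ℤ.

Need a pair with product 10·30 = 300 and sum -37: that's -12 and -25.
Split the middle term: 10r²-12r - 25r+30 = 2r(5r-6) - 5(5r-6).

(2r-5)(5r-6)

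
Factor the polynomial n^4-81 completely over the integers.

(n)⁴ − (3)⁴ = ((n)² − (3)²)((n)² + (3)²); the first factor splits again, the second (n^2+9) is irreducible.

(n+3)(n-3)(n^2+9)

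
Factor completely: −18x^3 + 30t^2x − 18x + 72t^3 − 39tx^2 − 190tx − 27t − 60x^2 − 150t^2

Group: 6t(12t^2 − tx − 27t − 6x^2 − 18x) + (3x + 1)(12t^2 − tx − 27t − 6x^2 − 18x); both groups contain (12t^2 − tx − 27t − 6x^2 − 18x), so (6t + 3x + 1) is a factor with cofactor 12t^2 − tx − 27t − 6x^2 − 18x.
The cofactor groups again: 12t^2 − tx − 27t − 6x^2 − 18x = 4t(3t + 2x) + (−3x − 9)(3t + 2x); both groups contain (3t + 2x), giving (4t − 3x − 9)(3t + 2x).

(3t + 2x)(4t − 3x − 9)(6t + 3x + 1)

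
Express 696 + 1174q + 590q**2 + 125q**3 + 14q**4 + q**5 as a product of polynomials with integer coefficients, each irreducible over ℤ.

Among the possible rational roots, q = -4 is a root, giving the factor (q + 4) and quotient q**4 + 10q**3 + 85q**2 + 250q + 174.
Continuing, q = -3 is a root, so (q + 3) divides it; the quotient is q**3 + 7q**2 + 64q + 58.
Next, q = -1 is a root, giving the factor (q + 1) and quotient q**2 + 6q + 58.
The quadratic q**2 + 6q + 58 has discriminant -196 < 0 and is irreducible over ℤ.

(q + 1)(q + 3)(q + 4)(q**2 + 6q + 58)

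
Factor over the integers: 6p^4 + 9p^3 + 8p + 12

(2p + 3)(3p^3 + 4)

Group as (6p^4 + 8p) + (9p^3 + 12) = 2p(3p^3 + 4) + 3(3p^3 + 4).
Both groups share the factor (3p^3 + 4).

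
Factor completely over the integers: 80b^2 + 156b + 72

4(4b + 3)(5b + 6)

Pull out the common factor 4, then factor the remaining trinomial.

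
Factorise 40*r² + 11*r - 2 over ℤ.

(5*r + 2)*(8*r - 1)

Need a pair with product 40·(-2) = -80 and sum 11: that's -5 and 16.
Split the middle term: 40*r² - 5*r + 16*r - 2 = 5*r*(8*r - 1) + 2*(8*r - 1).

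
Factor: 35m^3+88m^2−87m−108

Among the possible rational roots, m = −3 is a root, so (m+3) divides it; the quotient is 35m^2−17m−36.
The remaining quadratic factors as (5m+4)(7m−9).

(5m+4)(7m−9)(m+3)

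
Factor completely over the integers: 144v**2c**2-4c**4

Factor out 4c**2, leaving 36v**2-c**2, which is a difference of two squares.

4c**2(6v-c)(6v+c)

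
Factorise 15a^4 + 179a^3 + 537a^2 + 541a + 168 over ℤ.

(3a + 7)(5a + 3)(a + 1)(a + 8)

Testing divisors of the constant over divisors of the leading coefficient, a = −8 is a root, so (a + 8) is a factor; dividing leaves 15a^3 + 59a^2 + 65a + 21.
Continuing, a = −7/3 is a root, giving the factor (3a + 7) and quotient 5a^2 + 8a + 3.
The remaining quadratic factors as (a + 1)(5a + 3).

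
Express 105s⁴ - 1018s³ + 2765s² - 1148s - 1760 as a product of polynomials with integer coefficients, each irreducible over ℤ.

(3s - 11)(5s - 8)(7s + 4)(s - 5)

Among the possible rational roots, s = -4/7 is a root, so (7s + 4) is a factor; dividing leaves 15s³ - 154s² + 483s - 440.
Continuing, s = 8/5 is a root, so (5s - 8) is a factor; dividing leaves 3s² - 26s + 55.
The remaining quadratic factors as (3s - 11)(s - 5).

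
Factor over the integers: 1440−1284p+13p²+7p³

(7p−8)(p+15)(p−12)

By the rational root theorem, p = 12 is a root, so (p−12) is a factor; dividing leaves 7p²+97p−120.
The remaining quadratic factors as (7p−8)(p+15).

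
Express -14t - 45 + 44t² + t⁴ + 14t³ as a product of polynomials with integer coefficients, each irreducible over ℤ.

(t + 1)(t + 5)(t + 9)(t - 1)

Trying the rational-root candidates, t = -1 is a root, so (t + 1) is a factor; dividing leaves t³ + 13t² + 31t - 45.
Continuing, t = -9 is a root, giving the factor (t + 9) and quotient t² + 4t - 5.
The remaining quadratic factors as (t - 1)(t + 5).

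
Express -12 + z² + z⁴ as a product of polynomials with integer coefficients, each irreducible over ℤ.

(z² + 4)(z² - 3)

Substitute u = z² to get a quadratic in u, then factor.
z² - 3 is irreducible over ℤ (3 is not a perfect square).
z² + 4 is irreducible over ℤ (sum of squares).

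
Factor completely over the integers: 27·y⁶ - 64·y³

Every term has a factor of y³; factoring it out leaves 27·y³ - 64.
Recognize a difference of cubes with the parts 3·y and 4.

y³·(3·y - 4)·(9·y² + 12·y + 16)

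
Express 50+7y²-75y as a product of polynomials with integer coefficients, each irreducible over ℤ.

Need a pair with product 7·50 = 350 and sum -75: that's -70 and -5.
Split the middle term: 7y²-70y - 5y+50 = 7y(y-10) - 5(y-10).

(7y-5)(y-10)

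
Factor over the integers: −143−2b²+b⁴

(b²+11)(b²−13)

Substitute u = b² to get a quadratic in u, then factor.
b²−13 is irreducible over ℤ (13 is not a perfect square).
b²+11 is irreducible over ℤ (always positive, so no real roots).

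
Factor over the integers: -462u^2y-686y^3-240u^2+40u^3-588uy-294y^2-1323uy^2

Group: 4u(10u^2-133uy-60u-98y^2-42y) + 7y(10u^2-133uy-60u-98y^2-42y); both groups contain (10u^2-133uy-60u-98y^2-42y), so (4u+7y) is a factor with cofactor 10u^2-133uy-60u-98y^2-42y.
The cofactor groups again: 10u^2-133uy-60u-98y^2-42y = u(10u+7y) + (-14y-6)(10u+7y); both groups contain (10u+7y), giving (u-14y-6)(10u+7y).

(10u+7y)(4u+7y)(u-14y-6)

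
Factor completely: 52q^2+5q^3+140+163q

Among the possible rational roots, q = -5 is a root, giving the factor (q+5) and quotient 5q^2+27q+28.
The remaining quadratic factors as (5q+7)(q+4).

(5q+7)(q+4)(q+5)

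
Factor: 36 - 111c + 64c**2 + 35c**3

(5c - 3)(7c - 4)(c + 3)

Testing divisors of the constant over divisors of the leading coefficient, c = 4/7 is a root, so (7c - 4) divides it; the quotient is 5c**2 + 12c - 9.
The remaining quadratic factors as (c + 3)(5c - 3).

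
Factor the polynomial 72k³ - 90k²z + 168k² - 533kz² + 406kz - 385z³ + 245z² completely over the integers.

(3k - 11z + 7)(4k + 5z)(6k + 7z)

Group: 4k(18k² - 45kz + 42k - 77z² + 49z) + 5z(18k² - 45kz + 42k - 77z² + 49z); both groups contain (18k² - 45kz + 42k - 77z² + 49z), so (4k + 5z) is a factor with cofactor 18k² - 45kz + 42k - 77z² + 49z.
The cofactor groups again: 18k² - 45kz + 42k - 77z² + 49z = 3k(6k + 7z) + (-11z + 7)(6k + 7z); both groups contain (6k + 7z), giving (3k - 11z + 7)(6k + 7z).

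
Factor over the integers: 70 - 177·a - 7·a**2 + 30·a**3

Among the possible rational roots, a = -5/2 is a root, so (2·a + 5) is a factor; dividing leaves 15·a**2 - 41·a + 14.
The remaining quadratic factors as (3·a - 7)(5·a - 2).

(2·a + 5)·(3·a - 7)·(5·a - 2)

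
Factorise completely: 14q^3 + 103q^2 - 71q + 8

(2q - 1)(7q - 1)(q + 8)

Among the possible rational roots, q = -8 is a root, so (q + 8) is a factor; dividing leaves 14q^2 - 9q + 1.
The remaining quadratic factors as (2q - 1)(7q - 1).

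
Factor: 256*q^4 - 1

Write as (16*q^2)² − (1)², then factor 16*q^2 - 1 once more.

(4*q + 1)*(4*q - 1)*(16*q^2 + 1)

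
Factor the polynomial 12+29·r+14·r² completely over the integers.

(2·r+3)·(7·r+4)

Need a pair with product 14·12 = 168 and sum 29: that's 8 and 21.
Split the middle term: 14·r²+8·r + 21·r+12 = 2·r·(7·r+4) + 3·(7·r+4).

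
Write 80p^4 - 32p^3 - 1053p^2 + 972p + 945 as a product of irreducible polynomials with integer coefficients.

(4p + 15)(4p - 7)(5p + 3)(p - 3)

Testing divisors of the constant over divisors of the leading coefficient, p = 3 is a root, so (p - 3) divides it; the quotient is 80p^3 + 208p^2 - 429p - 315.
Next, p = 7/4 is a root, so (4p - 7) divides it; the quotient is 20p^2 + 87p + 45.
The remaining quadratic factors as (5p + 3)(4p + 15).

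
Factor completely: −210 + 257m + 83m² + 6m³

(2m + 15)(3m − 2)(m + 7)

Among the possible rational roots, m = −7 is a root, giving the factor (m + 7) and quotient 6m² + 41m − 30.
The remaining quadratic factors as (2m + 15)(3m − 2).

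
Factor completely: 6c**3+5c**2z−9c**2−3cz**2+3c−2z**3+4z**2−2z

Group: c(6c**2−cz−3c−2z**2+2z) + (z−1)(6c**2−cz−3c−2z**2+2z); both groups contain (6c**2−cz−3c−2z**2+2z), so (c+z−1) is a factor with cofactor 6c**2−cz−3c−2z**2+2z.
The cofactor groups again: 6c**2−cz−3c−2z**2+2z = 3c(2c+z−1) − 2z(2c+z−1); both groups contain (2c+z−1), giving (3c−2z)(2c+z−1).

(2c+z−1)(3c−2z)(c+z−1)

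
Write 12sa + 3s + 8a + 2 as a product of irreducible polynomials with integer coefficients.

Group as (12sa + 3s) + (8a + 2) = 3s(4a + 1) + 2(4a + 1).
Both groups share the factor (4a + 1).

(3s + 2)(4a + 1)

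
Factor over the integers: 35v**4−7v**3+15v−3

Group as (35v**4+15v) + (−7v**3−3) = 5v(7v**3+3) − (7v**3+3).
Both groups share the factor (7v**3+3).

(5v−1)(7v**3+3)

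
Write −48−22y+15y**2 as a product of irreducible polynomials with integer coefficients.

Need a pair with product 15·(−48) = −720 and sum −22: that's −40 and 18.
Split the middle term: 15y**2−40y + 18y−48 = 5y(3y−8) + 6(3y−8).

(3y−8)(5y+6)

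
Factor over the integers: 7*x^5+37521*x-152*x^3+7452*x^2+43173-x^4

(7*x+13)*(x+3)*(x+9)*(x^2-14*x+123)

By the rational root theorem, x = -9 is a root, so (x+9) divides it; the quotient is 7*x^4-64*x^3+424*x^2+3636*x+4797.
Then x = -3 is a root, so (x+3) is a factor; dividing leaves 7*x^3-85*x^2+679*x+1599.
Then x = -13/7 is a root, so (7*x+13) divides it; the quotient is x^2-14*x+123.
The quadratic x^2-14*x+123 has discriminant -296 < 0 and is irreducible over ℤ.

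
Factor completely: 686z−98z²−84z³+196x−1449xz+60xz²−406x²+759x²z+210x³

Group: 2x(105x²+12xz−203x−12z²−14z+98) + 7z(105x²+12xz−203x−12z²−14z+98); both groups contain (105x²+12xz−203x−12z²−14z+98), so (2x+7z) is a factor with cofactor 105x²+12xz−203x−12z²−14z+98.
The cofactor groups again: 105x²+12xz−203x−12z²−14z+98 = 15x(7x−2z−7) + (6z−14)(7x−2z−7); both groups contain (7x−2z−7), giving (15x+6z−14)(7x−2z−7).

(15x+6z−14)(2x+7z)(7x−2z−7)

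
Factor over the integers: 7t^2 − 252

7(t + 6)(t − 6)

Factor out 7, leaving t^2 − 36, which is a difference of two squares.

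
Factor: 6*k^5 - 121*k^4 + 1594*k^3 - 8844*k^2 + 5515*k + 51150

(6*k + 11)*(k - 5)*(k - 6)*(k^2 - 11*k + 155)

Trying the rational-root candidates, k = -11/6 is a root, so (6*k + 11) divides it; the quotient is k^4 - 22*k^3 + 306*k^2 - 2035*k + 4650.
Continuing, k = 6 is a root, so (k - 6) is a factor; dividing leaves k^3 - 16*k^2 + 210*k - 775.
Next, k = 5 is a root, so (k - 5) divides it; the quotient is k^2 - 11*k + 155.
The quadratic k^2 - 11*k + 155 has discriminant -499 < 0 and is irreducible over ℤ.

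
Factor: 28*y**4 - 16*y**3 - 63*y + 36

Group as (28*y**4 - 63*y) + (-16*y**3 + 36) = 7*y*(4*y**3 - 9) - 4*(4*y**3 - 9).
Both groups share the factor (4*y**3 - 9).

(7*y - 4)*(4*y**3 - 9)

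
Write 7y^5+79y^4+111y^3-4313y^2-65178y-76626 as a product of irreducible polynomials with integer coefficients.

(7y+9)(y+11)(y-9)(y^2+8y+86)

By the rational root theorem, y = -11 is a root, giving the factor (y+11) and quotient 7y^4+2y^3+89y^2-5292y-6966.
Continuing, y = 9 is a root, so (y-9) divides it; the quotient is 7y^3+65y^2+674y+774.
Continuing, y = -9/7 is a root, so (7y+9) divides it; the quotient is y^2+8y+86.
The quadratic y^2+8y+86 has discriminant -280 < 0 and is irreducible over ℤ.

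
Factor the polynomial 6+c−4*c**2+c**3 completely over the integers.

(c+1)*(c−2)*(c−3)

Trying the rational-root candidates, c = 3 is a root, so (c−3) is a factor; dividing leaves c**2−c−2.
The remaining quadratic factors as (c−2)(c+1).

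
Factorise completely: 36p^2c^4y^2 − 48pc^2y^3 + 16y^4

Pull out the common factor 4y^2, leaving 9p^2c^4 − 12pc^2y + 4y^2.
Recognize a perfect-square trinomial with the parts 3pc^2 and 2y.

4y^2(3pc^2 − 2y)^2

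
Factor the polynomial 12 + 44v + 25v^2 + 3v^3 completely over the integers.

Among the possible rational roots, v = -1/3 is a root, so (3v + 1) divides it; the quotient is v^2 + 8v + 12.
The remaining quadratic factors as (v + 2)(v + 6).

(3v + 1)(v + 2)(v + 6)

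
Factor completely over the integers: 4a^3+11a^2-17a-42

(4a+7)(a+3)(a-2)

Among the possible rational roots, a = -7/4 is a root, so (4a+7) is a factor; dividing leaves a^2+a-6.
The remaining quadratic factors as (a-2)(a+3).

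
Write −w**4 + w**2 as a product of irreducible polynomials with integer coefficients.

Pull out the common factor w**2, leaving −w**2 + 1.
Recognize a difference of squares with the parts 1 and w.

−w**2(w + 1)(w − 1)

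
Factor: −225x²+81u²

9(3u+5x)(3u−5x)

Every term has a factor of 9. Then 9u²−25x² = (3u)² − (5x)².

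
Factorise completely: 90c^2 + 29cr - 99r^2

Group: 9c(10c - 9r) + 11r(10c - 9r); both groups contain (10c - 9r).

(10c - 9r)(9c + 11r)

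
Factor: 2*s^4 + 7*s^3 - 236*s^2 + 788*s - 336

(2*s - 1)*(s + 14)*(s - 4)*(s - 6)

Trying the rational-root candidates, s = 1/2 is a root, so (2*s - 1) divides it; the quotient is s^3 + 4*s^2 - 116*s + 336.
Continuing, s = -14 is a root, so (s + 14) is a factor; dividing leaves s^2 - 10*s + 24.
The remaining quadratic factors as (s - 4)(s - 6).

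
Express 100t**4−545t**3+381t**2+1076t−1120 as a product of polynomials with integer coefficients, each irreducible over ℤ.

(4t−5)(5t+7)(5t−8)(t−4)

Trying the rational-root candidates, t = 8/5 is a root, so (5t−8) divides it; the quotient is 20t**3−77t**2−47t+140.
Then t = 4 is a root, so (t−4) is a factor; dividing leaves 20t**2+3t−35.
The remaining quadratic factors as (4t−5)(5t+7).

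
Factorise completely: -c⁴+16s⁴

(2s)⁴ − (c)⁴ = ((2s)² − (c)²)((2s)² + (c)²); the first factor splits again, the second (4s²+c²) is irreducible.

(2s-c)(2s+c)(4s²+c²)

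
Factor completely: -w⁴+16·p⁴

(2·p)⁴ − (w)⁴ = ((2·p)² − (w)²)((2·p)² + (w)²); the first factor splits again, the second (4·p²+w²) is irreducible.

(2·p+w)·(2·p-w)·(4·p²+w²)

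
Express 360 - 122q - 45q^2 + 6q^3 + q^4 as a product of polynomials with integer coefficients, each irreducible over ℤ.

Testing divisors of the constant over divisors of the leading coefficient, q = -9 is a root, so (q + 9) is a factor; dividing leaves q^3 - 3q^2 - 18q + 40.
Next, q = -4 is a root, so (q + 4) is a factor; dividing leaves q^2 - 7q + 10.
The remaining quadratic factors as (q - 2)(q - 5).

(q + 4)(q + 9)(q - 2)(q - 5)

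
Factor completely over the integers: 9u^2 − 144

Pull out the common factor 9; u^2 − 16 is a difference of squares.

9(u + 4)(u − 4)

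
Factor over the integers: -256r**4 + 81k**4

(3k + 4r)(3k - 4r)(9k**2 + 16r**2)

Difference of squares twice: with A = 3k and B = 4r, A⁴ − B⁴ = (A² − B²)(A² + B²), and A² − B² factors again.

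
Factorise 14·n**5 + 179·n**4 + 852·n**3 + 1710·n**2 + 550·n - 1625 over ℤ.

Among the possible rational roots, n = -5 is a root, giving the factor (n + 5) and quotient 14·n**4 + 109·n**3 + 307·n**2 + 175·n - 325.
Next, n = 5/7 is a root, so (7·n - 5) divides it; the quotient is 2·n**3 + 17·n**2 + 56·n + 65.
Next, n = -5/2 is a root, giving the factor (2·n + 5) and quotient n**2 + 6·n + 13.
The quadratic n**2 + 6·n + 13 has discriminant -16 < 0 and is irreducible over ℤ.

(2·n + 5)·(7·n - 5)·(n + 5)·(n**2 + 6·n + 13)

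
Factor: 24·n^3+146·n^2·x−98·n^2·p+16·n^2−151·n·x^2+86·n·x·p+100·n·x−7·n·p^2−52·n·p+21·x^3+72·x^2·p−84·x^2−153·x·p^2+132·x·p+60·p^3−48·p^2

Group: 6·n·(4·n^2+25·n·x−13·n·p−21·x^2+33·x·p−12·p^2) + (−x−5·p+4)·(4·n^2+25·n·x−13·n·p−21·x^2+33·x·p−12·p^2); both groups contain (4·n^2+25·n·x−13·n·p−21·x^2+33·x·p−12·p^2), so (6·n−x−5·p+4) is a factor with cofactor 4·n^2+25·n·x−13·n·p−21·x^2+33·x·p−12·p^2.
The cofactor groups again: 4·n^2+25·n·x−13·n·p−21·x^2+33·x·p−12·p^2 = 4·n·(n+7·x−4·p) + (−3·x+3·p)·(n+7·x−4·p); both groups contain (n+7·x−4·p), giving (4·n−3·x+3·p)·(n+7·x−4·p).

(4·n−3·x+3·p)·(6·n−x−5·p+4)·(n+7·x−4·p)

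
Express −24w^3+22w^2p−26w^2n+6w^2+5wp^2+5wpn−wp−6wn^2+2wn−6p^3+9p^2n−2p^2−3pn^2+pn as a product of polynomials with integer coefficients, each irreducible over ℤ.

−(4w−3p+3n−1)(3w−2p+n)(2w+p)

Group: 4w(−6w^2+wp−2wn+2p^2−pn) + (−3p+3n−1)(−6w^2+wp−2wn+2p^2−pn); both groups contain (−6w^2+wp−2wn+2p^2−pn), so (4w−3p+3n−1) is a factor with cofactor −6w^2+wp−2wn+2p^2−pn.
The cofactor groups again: −6w^2+wp−2wn+2p^2−pn = −3w(2w+p) + (2p−n)(2w+p); both groups contain (2w+p), giving −(3w−2p+n)(2w+p).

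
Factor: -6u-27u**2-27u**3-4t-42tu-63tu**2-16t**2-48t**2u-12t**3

Group: 2t(-6t**2-15tu-8t-9u**2-9u-2) + 3u(-6t**2-15tu-8t-9u**2-9u-2); both groups contain (-6t**2-15tu-8t-9u**2-9u-2), so (2t+3u) is a factor with cofactor -6t**2-15tu-8t-9u**2-9u-2.
The cofactor groups again: -6t**2-15tu-8t-9u**2-9u-2 = -2t(3t+3u+1) + (-3u-2)(3t+3u+1); both groups contain (3t+3u+1), giving -(2t+3u+2)(3t+3u+1).

-(2t+3u)(2t+3u+2)(3t+3u+1)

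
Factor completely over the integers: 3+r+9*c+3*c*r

(3*c+1)*(r+3)

Group as (3*c*r+9*c) + (r+3) = 3*c*(r+3) + (r+3).
Both groups share the factor (r+3).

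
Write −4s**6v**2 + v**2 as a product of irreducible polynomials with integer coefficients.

−v**2(2s**3 + 1)(2s**3 − 1)

Every term has a factor of v**2; factoring it out leaves −4s**6 + 1.
Recognize a difference of squares with the parts 1 and 2s**3.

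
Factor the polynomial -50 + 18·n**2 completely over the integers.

Factor out 2, leaving 9·n**2 - 25, which is a difference of two squares.

2·(3·n + 5)·(3·n - 5)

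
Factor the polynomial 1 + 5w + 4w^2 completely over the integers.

Need a pair with product 4·1 = 4 and sum 5: that's 4 and 1.
Split the middle term: 4w^2 + 4w + w + 1 = 4w(w + 1) + (w + 1).

(4w + 1)(w + 1)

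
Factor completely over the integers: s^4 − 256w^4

(s)⁴ − (4w)⁴ = ((s)² − (4w)²)((s)² + (4w)²); the first factor splits again, the second (s^2 + 16w^2) is irreducible.

(s + 4w)(s − 4w)(s^2 + 16w^2)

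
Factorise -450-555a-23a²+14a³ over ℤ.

Testing divisors of the constant over divisors of the leading coefficient, a = -6/7 is a root, so (7a+6) is a factor; dividing leaves 2a²-5a-75.
The remaining quadratic factors as (a+5)(2a-15).

(2a-15)(7a+6)(a+5)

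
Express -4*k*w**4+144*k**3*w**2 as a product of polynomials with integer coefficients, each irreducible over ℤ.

Factor out 4*k*w**2, leaving 36*k**2-w**2, which is a difference of two squares.

4*k*w**2*(6*k+w)*(6*k-w)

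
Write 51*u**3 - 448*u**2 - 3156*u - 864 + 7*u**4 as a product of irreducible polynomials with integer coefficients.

Testing divisors of the constant over divisors of the leading coefficient, u = -9 is a root, so (u + 9) divides it; the quotient is 7*u**3 - 12*u**2 - 340*u - 96.
Continuing, u = -2/7 is a root, giving the factor (7*u + 2) and quotient u**2 - 2*u - 48.
The remaining quadratic factors as (u - 8)(u + 6).

(7*u + 2)*(u + 6)*(u + 9)*(u - 8)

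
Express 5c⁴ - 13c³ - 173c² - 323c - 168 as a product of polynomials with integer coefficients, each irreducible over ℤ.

By the rational root theorem, c = -7/5 is a root, so (5c + 7) divides it; the quotient is c³ - 4c² - 29c - 24.
Then c = -3 is a root, so (c + 3) is a factor; dividing leaves c² - 7c - 8.
The remaining quadratic factors as (c - 8)(c + 1).

(5c + 7)(c + 1)(c + 3)(c - 8)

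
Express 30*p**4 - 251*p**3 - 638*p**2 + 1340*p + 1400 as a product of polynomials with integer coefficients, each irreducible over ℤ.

Among the possible rational roots, p = 2 is a root, so (p - 2) divides it; the quotient is 30*p**3 - 191*p**2 - 1020*p - 700.
Then p = 10 is a root, giving the factor (p - 10) and quotient 30*p**2 + 109*p + 70.
The remaining quadratic factors as (6*p + 5)(5*p + 14).

(5*p + 14)*(6*p + 5)*(p - 10)*(p - 2)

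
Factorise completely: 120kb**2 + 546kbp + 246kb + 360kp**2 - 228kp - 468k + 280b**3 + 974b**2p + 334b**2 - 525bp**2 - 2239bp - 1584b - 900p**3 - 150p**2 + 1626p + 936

Group: 4b(30kb + 24kp - 36k + 70b**2 - 19bp - 144b - 60p**2 + 42p + 72) + (15p + 13)(30kb + 24kp - 36k + 70b**2 - 19bp - 144b - 60p**2 + 42p + 72); both groups contain (30kb + 24kp - 36k + 70b**2 - 19bp - 144b - 60p**2 + 42p + 72), so (4b + 15p + 13) is a factor with cofactor 30kb + 24kp - 36k + 70b**2 - 19bp - 144b - 60p**2 + 42p + 72.
The cofactor groups again: 30kb + 24kp - 36k + 70b**2 - 19bp - 144b - 60p**2 + 42p + 72 = 6k(5b + 4p - 6) + (14b - 15p - 12)(5b + 4p - 6); both groups contain (5b + 4p - 6), giving (6k + 14b - 15p - 12)(5b + 4p - 6).

(6k + 14b - 15p - 12)(4b + 15p + 13)(5b + 4p - 6)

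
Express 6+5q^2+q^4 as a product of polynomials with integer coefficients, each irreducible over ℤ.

Substitute u = q^2 to get a quadratic in u, then factor.
q^2+2 is irreducible over ℤ (always positive, so no real roots).
q^2+3 is irreducible over ℤ (always positive, so no real roots).

(q^2+2)(q^2+3)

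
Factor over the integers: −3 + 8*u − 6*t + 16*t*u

(2*t + 1)*(8*u − 3)

Group as (16*t*u − 6*t) + (8*u − 3) = 2*t*(8*u − 3) + (8*u − 3).
Both groups share the factor (8*u − 3).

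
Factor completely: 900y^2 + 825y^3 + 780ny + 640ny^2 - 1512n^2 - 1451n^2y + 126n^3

(14n - 15y)(9n + 5y)(n - 11y - 12)

Group: n(126n^2 - 65ny - 75y^2) + (-11y - 12)(126n^2 - 65ny - 75y^2); both groups contain (126n^2 - 65ny - 75y^2), so (n - 11y - 12) is a factor with cofactor 126n^2 - 65ny - 75y^2.
The cofactor groups again: 126n^2 - 65ny - 75y^2 = 9n(14n - 15y) + 5y(14n - 15y); both groups contain (14n - 15y), giving (9n + 5y)(14n - 15y).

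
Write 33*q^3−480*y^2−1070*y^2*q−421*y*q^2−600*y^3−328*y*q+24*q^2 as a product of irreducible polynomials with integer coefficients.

Group: 4*y*(−150*y^2−155*y*q−120*y+11*q^2+8*q) + 3*q*(−150*y^2−155*y*q−120*y+11*q^2+8*q); both groups contain (−150*y^2−155*y*q−120*y+11*q^2+8*q), so (4*y+3*q) is a factor with cofactor −150*y^2−155*y*q−120*y+11*q^2+8*q.
The cofactor groups again: −150*y^2−155*y*q−120*y+11*q^2+8*q = −15*y*(10*y+11*q+8) + q*(10*y+11*q+8); both groups contain (10*y+11*q+8), giving −(15*y−q)*(10*y+11*q+8).

−(15*y−q)*(10*y+11*q+8)*(4*y+3*q)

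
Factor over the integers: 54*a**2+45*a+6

3*(3*a+2)*(6*a+1)

Pull out the common factor 3, then factor the remaining trinomial.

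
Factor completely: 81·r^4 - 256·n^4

Difference of squares twice: with A = 3·r and B = 4·n, A⁴ − B⁴ = (A² − B²)(A² + B²), and A² − B² factors again.

(3·r - 4·n)·(3·r + 4·n)·(9·r^2 + 16·n^2)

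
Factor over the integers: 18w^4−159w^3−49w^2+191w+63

Testing divisors of the constant over divisors of the leading coefficient, w = 9 is a root, so (w−9) is a factor; dividing leaves 18w^3+3w^2−22w−7.
Then w = −1/3 is a root, so (3w+1) is a factor; dividing leaves 6w^2−w−7.
The remaining quadratic factors as (6w−7)(w+1).

(3w+1)(6w−7)(w+1)(w−9)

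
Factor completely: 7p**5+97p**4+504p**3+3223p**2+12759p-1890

Testing divisors of the constant over divisors of the leading coefficient, p = 1/7 is a root, so (7p-1) is a factor; dividing leaves p**4+14p**3+74p**2+471p+1890.
Next, p = -9 is a root, so (p+9) divides it; the quotient is p**3+5p**2+29p+210.
Next, p = -6 is a root, giving the factor (p+6) and quotient p**2-p+35.
The quadratic p**2-p+35 has discriminant -139 < 0 and is irreducible over ℤ.

(7p-1)(p+6)(p+9)(p**2-p+35)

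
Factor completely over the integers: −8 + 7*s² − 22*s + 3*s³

(3*s + 1)*(s + 4)*(s − 2)

Trying the rational-root candidates, s = 2 is a root, giving the factor (s − 2) and quotient 3*s² + 13*s + 4.
The remaining quadratic factors as (s + 4)(3*s + 1).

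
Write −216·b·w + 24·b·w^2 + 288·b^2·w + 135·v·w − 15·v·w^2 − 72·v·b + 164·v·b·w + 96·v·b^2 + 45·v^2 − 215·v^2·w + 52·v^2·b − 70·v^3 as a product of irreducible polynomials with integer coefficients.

−(5·v − 8·b)·(14·v + 12·b + w − 9)·(v + 3·w)

Group: 5·v·(−14·v^2 − 12·v·b − 43·v·w + 9·v − 36·b·w − 3·w^2 + 27·w) − 8·b·(−14·v^2 − 12·v·b − 43·v·w + 9·v − 36·b·w − 3·w^2 + 27·w); both groups contain (−14·v^2 − 12·v·b − 43·v·w + 9·v − 36·b·w − 3·w^2 + 27·w), so (5·v − 8·b) is a factor with cofactor −14·v^2 − 12·v·b − 43·v·w + 9·v − 36·b·w − 3·w^2 + 27·w.
The cofactor groups again: −14·v^2 − 12·v·b − 43·v·w + 9·v − 36·b·w − 3·w^2 + 27·w = −14·v·(v + 3·w) + (−12·b − w + 9)·(v + 3·w); both groups contain (v + 3·w), giving −(14·v + 12·b + w − 9)·(v + 3·w).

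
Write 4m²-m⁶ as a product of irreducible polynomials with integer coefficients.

Pull out the common factor m², leaving -m⁴+4.
Recognize a difference of squares with the parts 2 and m².

-m²(m²+2)(m²-2)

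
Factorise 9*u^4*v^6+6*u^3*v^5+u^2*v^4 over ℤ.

Every term has a factor of u^2*v^4; factoring it out leaves 9*u^2*v^2+6*u*v+1.
Recognize a perfect-square trinomial with the parts 1 and 3*u*v.

u^2*v^4*(3*u*v+1)^2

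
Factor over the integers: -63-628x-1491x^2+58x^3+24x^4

(4x+1)(6x+1)(x+9)(x-7)

Among the possible rational roots, x = 7 is a root, so (x-7) is a factor; dividing leaves 24x^3+226x^2+91x+9.
Continuing, x = -1/4 is a root, so (4x+1) is a factor; dividing leaves 6x^2+55x+9.
The remaining quadratic factors as (6x+1)(x+9).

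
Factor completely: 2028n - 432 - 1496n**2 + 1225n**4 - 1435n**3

(5n + 6)(5n - 4)(7n - 2)(7n - 9)

Among the possible rational roots, n = 9/7 is a root, so (7n - 9) is a factor; dividing leaves 175n**3 + 20n**2 - 188n + 48.
Next, n = 2/7 is a root, giving the factor (7n - 2) and quotient 25n**2 + 10n - 24.
The remaining quadratic factors as (5n - 4)(5n + 6).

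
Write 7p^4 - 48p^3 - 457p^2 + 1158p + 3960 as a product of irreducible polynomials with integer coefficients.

(7p + 15)(p + 6)(p - 11)(p - 4)

By the rational root theorem, p = -6 is a root, giving the factor (p + 6) and quotient 7p^3 - 90p^2 + 83p + 660.
Next, p = 4 is a root, so (p - 4) is a factor; dividing leaves 7p^2 - 62p - 165.
The remaining quadratic factors as (7p + 15)(p - 11).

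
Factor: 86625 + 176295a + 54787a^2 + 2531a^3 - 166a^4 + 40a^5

Testing divisors of the constant over divisors of the leading coefficient, a = -15/4 is a root, so (4a + 15) is a factor; dividing leaves 10a^4 - 79a^3 + 929a^2 + 10213a + 5775.
Then a = -11/2 is a root, so (2a + 11) divides it; the quotient is 5a^3 - 67a^2 + 833a + 525.
Continuing, a = -3/5 is a root, so (5a + 3) divides it; the quotient is a^2 - 14a + 175.
The quadratic a^2 - 14a + 175 has discriminant -504 < 0 and is irreducible over ℤ.

(2a + 11)(4a + 15)(5a + 3)(a^2 - 14a + 175)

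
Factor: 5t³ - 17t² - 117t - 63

Testing divisors of the constant over divisors of the leading coefficient, t = 7 is a root, so (t - 7) divides it; the quotient is 5t² + 18t + 9.
The remaining quadratic factors as (t + 3)(5t + 3).

(5t + 3)(t + 3)(t - 7)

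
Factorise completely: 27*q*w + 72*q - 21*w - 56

(3*w + 8)*(9*q - 7)

Group as (27*q*w + 72*q) + (-21*w - 56) = 9*q*(3*w + 8) - 7*(3*w + 8).
Both groups share the factor (3*w + 8).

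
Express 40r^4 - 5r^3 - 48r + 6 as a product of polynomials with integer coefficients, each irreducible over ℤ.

(8r - 1)(5r^3 - 6)

Group as (40r^4 - 48r) + (-5r^3 + 6) = 8r(5r^3 - 6) - (5r^3 - 6).
Both groups share the factor (5r^3 - 6).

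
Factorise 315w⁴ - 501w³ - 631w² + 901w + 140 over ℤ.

(3w + 4)(3w - 5)(5w - 7)(7w + 1)

By the rational root theorem, w = 7/5 is a root, giving the factor (5w - 7) and quotient 63w³ - 12w² - 143w - 20.
Next, w = -1/7 is a root, so (7w + 1) divides it; the quotient is 9w² - 3w - 20.
The remaining quadratic factors as (3w + 4)(3w - 5).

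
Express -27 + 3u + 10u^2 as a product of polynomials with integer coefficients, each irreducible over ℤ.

(2u - 3)(5u + 9)

Need a pair with product 10·(-27) = -270 and sum 3: that's -15 and 18.
Split the middle term: 10u^2 - 15u + 18u - 27 = 5u(2u - 3) + 9(2u - 3).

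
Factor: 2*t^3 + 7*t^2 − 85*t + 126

(2*t − 7)*(t + 9)*(t − 2)

Trying the rational-root candidates, t = 2 is a root, giving the factor (t − 2) and quotient 2*t^2 + 11*t − 63.
The remaining quadratic factors as (t + 9)(2*t − 7).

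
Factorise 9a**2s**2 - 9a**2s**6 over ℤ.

Every term has a factor of 9a**2s**2; factoring it out leaves -s**4 + 1.
Recognize a difference of squares with the parts 1 and s**2.
-s**2 + 1 is again a difference of squares: (-s + 1)(s + 1).

-9a**2s**2(s + 1)(s - 1)(s**2 + 1)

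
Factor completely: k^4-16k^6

-k^4(4k+1)(4k-1)

Factor out k^4 first: what remains is -16k^2+1.
Recognize a difference of squares with the parts 1 and 4k.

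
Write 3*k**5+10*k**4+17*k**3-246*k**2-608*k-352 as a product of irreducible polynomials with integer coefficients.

(3*k+4)*(k+1)*(k-4)*(k**2+5*k+22)

Among the possible rational roots, k = 4 is a root, so (k-4) divides it; the quotient is 3*k**4+22*k**3+105*k**2+174*k+88.
Continuing, k = -4/3 is a root, so (3*k+4) is a factor; dividing leaves k**3+6*k**2+27*k+22.
Next, k = -1 is a root, so (k+1) is a factor; dividing leaves k**2+5*k+22.
The quadratic k**2+5*k+22 has discriminant -63 < 0 and is irreducible over ℤ.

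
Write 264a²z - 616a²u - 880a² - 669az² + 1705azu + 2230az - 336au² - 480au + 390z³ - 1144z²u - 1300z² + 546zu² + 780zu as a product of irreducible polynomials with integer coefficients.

(3z - 7u - 10)(11a - 10z + 6u)(8a - 13z)

Group: 3z(88a² - 223az + 48au + 130z² - 78zu) + (-7u - 10)(88a² - 223az + 48au + 130z² - 78zu); both groups contain (88a² - 223az + 48au + 130z² - 78zu), so (3z - 7u - 10) is a factor with cofactor 88a² - 223az + 48au + 130z² - 78zu.
The cofactor groups again: 88a² - 223az + 48au + 130z² - 78zu = 11a(8a - 13z) + (-10z + 6u)(8a - 13z); both groups contain (8a - 13z), giving (11a - 10z + 6u)(8a - 13z).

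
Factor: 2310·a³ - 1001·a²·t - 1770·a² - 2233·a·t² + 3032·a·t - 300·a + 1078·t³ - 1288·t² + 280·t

(11·a + 11·t - 10)·(14·a - 7·t + 2)·(15·a - 14·t)

Group: 14·a·(165·a² + 11·a·t - 150·a - 154·t² + 140·t) + (-7·t + 2)·(165·a² + 11·a·t - 150·a - 154·t² + 140·t); both groups contain (165·a² + 11·a·t - 150·a - 154·t² + 140·t), so (14·a - 7·t + 2) is a factor with cofactor 165·a² + 11·a·t - 150·a - 154·t² + 140·t.
The cofactor groups again: 165·a² + 11·a·t - 150·a - 154·t² + 140·t = 15·a·(11·a + 11·t - 10) - 14·t·(11·a + 11·t - 10); both groups contain (11·a + 11·t - 10), giving (15·a - 14·t)·(11·a + 11·t - 10).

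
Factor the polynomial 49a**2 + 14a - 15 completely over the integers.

Need a pair with product 49·(-15) = -735 and sum 14: that's 35 and -21.
Split the middle term: 49a**2 + 35a - 21a - 15 = 7a(7a + 5) - 3(7a + 5).

(7a + 5)(7a - 3)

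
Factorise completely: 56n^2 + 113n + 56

(7n + 8)(8n + 7)

Need a pair with product 56·56 = 3136 and sum 113: that's 64 and 49.
Split the middle term: 56n^2 + 64n + 49n + 56 = 8n(7n + 8) + 7(7n + 8).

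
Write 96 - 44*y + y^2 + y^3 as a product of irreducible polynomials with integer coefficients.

(y + 8)*(y - 3)*(y - 4)

Among the possible rational roots, y = 4 is a root, so (y - 4) is a factor; dividing leaves y^2 + 5*y - 24.
The remaining quadratic factors as (y - 3)(y + 8).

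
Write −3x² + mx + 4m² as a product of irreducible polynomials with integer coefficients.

(4m − 3x)(m + x)

Group: m(4m − 3x) + x(4m − 3x); both groups contain (4m − 3x).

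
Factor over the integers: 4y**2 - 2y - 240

2(2y + 15)(y - 8)

Pull out the common factor 2, then factor the remaining trinomial.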